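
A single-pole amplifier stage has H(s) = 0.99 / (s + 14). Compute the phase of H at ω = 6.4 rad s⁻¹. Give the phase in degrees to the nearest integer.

∠(j6.4 + 14) = arctan(6.4/14) = 24.57°
∠H(j6.4) = −24.57° = -24.57°

-25 deg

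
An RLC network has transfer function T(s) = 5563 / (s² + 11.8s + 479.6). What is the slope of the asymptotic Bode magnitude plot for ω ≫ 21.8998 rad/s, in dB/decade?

With 0 zeros and 2 poles, the high-frequency asymptotic slope is 20 × (0 − 2) = -40 dB/decade.

-40 dB/decade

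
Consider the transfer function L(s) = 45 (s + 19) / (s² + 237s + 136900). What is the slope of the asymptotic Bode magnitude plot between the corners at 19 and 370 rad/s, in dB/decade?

20 dB/decade

In this band the factors already past their corner are: zero at 19; net slope = 20 dB/decade.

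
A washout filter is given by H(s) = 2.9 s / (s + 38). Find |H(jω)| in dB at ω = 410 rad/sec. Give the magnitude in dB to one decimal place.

9.2 dB

|j410| = 410
|j410 + 38| = √(410² + 38²) = 411.8
|H(j410)| = 2.9 × 410 / 411.8 = 2.8876
20 log₁₀(2.8876) = 9.21 dB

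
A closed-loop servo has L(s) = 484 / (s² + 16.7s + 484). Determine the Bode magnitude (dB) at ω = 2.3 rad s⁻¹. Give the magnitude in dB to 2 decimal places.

0.07 dB

|(j2.3)² + 16.7(j2.3) + 484| = |478.71 + j38.41| = 480.2
|L(j2.3)| = 484 / 480.2 = 1.0078
20 log₁₀(1.0078) = 0.068 dB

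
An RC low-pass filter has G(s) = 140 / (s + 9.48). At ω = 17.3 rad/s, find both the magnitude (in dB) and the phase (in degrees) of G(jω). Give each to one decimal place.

|G| = 17.0 dB, ∠G = -61.3°

|j17.3 + 9.48| = √(17.3² + 9.48²) = 19.73
|G(j17.3)| = 140 / 19.73 = 7.0968
20 log₁₀(7.0968) = 17.02 dB
∠(j17.3 + 9.48) = arctan(17.3/9.48) = 61.28°
∠G(j17.3) = −61.28° = -61.28°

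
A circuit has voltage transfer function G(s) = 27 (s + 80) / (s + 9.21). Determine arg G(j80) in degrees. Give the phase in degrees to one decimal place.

∠(j80 + 80) = arctan(80/80) = 45.00°
∠(j80 + 9.21) = arctan(80/9.21) = 83.43°
∠G(j80) = 45.00° − 83.43° = -38.43°

-38.4°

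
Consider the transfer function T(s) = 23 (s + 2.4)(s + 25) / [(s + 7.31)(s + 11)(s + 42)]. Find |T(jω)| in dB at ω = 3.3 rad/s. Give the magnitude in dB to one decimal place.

-4.3 dB

|j3.3 + 2.4| = √(3.3² + 2.4²) = 4.08
|j3.3 + 25| = √(3.3² + 25²) = 25.22
|j3.3 + 7.31| = √(3.3² + 7.31²) = 8.02
|j3.3 + 11| = √(3.3² + 11²) = 11.48
|j3.3 + 42| = √(3.3² + 42²) = 42.13
|T(j3.3)| = 23 × 4.08 × 25.22 / (8.02 × 11.48 × 42.13) = 0.60987
20 log₁₀(0.60987) = -4.30 dB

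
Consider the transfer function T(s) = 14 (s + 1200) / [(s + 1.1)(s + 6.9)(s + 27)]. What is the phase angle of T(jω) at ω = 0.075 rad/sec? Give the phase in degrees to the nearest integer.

∠(j0.075 + 1200) = arctan(0.075/1200) = 0.00°
∠(j0.075 + 1.1) = arctan(0.075/1.1) = 3.90°
∠(j0.075 + 6.9) = arctan(0.075/6.9) = 0.62°
∠(j0.075 + 27) = arctan(0.075/27) = 0.16°
∠T(j0.075) = 0.00° − (3.90° + 0.62° + 0.16°) = -4.68°

-5°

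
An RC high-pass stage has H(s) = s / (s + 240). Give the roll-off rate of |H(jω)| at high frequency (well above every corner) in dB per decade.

With 1 zero and 1 pole, the high-frequency asymptotic slope is 20 × (1 − 1) = 0 dB/decade.

0 dB/decade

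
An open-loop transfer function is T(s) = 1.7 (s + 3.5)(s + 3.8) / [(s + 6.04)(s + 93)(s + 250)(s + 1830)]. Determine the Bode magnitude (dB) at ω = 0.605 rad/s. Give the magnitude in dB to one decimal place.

|j0.605 + 3.5| = √(0.605² + 3.5²) = 3.552
|j0.605 + 3.8| = √(0.605² + 3.8²) = 3.848
|j0.605 + 6.04| = √(0.605² + 6.04²) = 6.07
|j0.605 + 93| = √(0.605² + 93²) = 93
|j0.605 + 250| = √(0.605² + 250²) = 250
|j0.605 + 1830| = √(0.605² + 1830²) = 1830
|T(j0.605)| = 1.7 × 3.552 × 3.848 / (6.07 × 93 × 250 × 1830) = 8.9958e-08
20 log₁₀(8.9958e-08) = -140.92 dB

-140.9 dB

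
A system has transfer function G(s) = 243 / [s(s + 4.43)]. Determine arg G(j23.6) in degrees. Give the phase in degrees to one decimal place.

∠(j23.6 + 4.43) = arctan(23.6/4.43) = 79.37°
∠(j23.6) = 90.00°
∠G(j23.6) = − (79.37° + 90.00°) = -169.37°

-169.4°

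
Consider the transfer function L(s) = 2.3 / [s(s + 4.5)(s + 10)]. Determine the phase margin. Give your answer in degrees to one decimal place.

Gain crossover: |L(jω)| = 1 at ω ≈ 0.0511 rad/s.
∠L(j0.0511) = −90° − arctan(0.0511/4.5) − arctan(0.0511/10) ≈ -90.94°
PM = 180° + (-90.94°) = 89.06°

89.1°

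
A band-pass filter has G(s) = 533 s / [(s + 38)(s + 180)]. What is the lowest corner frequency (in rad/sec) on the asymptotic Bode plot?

38 rad/sec

Break frequencies occur at each pole and zero magnitude: 38 rad/sec, 180 rad/sec.
The lowest is 38 rad/sec.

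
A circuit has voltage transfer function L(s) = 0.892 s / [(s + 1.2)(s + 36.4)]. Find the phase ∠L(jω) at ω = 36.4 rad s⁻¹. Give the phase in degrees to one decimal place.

-43.1°

∠(j36.4) = 90.00°
∠(j36.4 + 1.2) = arctan(36.4/1.2) = 88.11°
∠(j36.4 + 36.4) = arctan(36.4/36.4) = 45.00°
∠L(j36.4) = 90.00° − (88.11° + 45.00°) = -43.11°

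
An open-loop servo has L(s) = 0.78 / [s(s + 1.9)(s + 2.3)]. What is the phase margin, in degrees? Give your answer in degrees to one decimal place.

80.3°

Gain crossover: |L(jω)| = 1 at ω ≈ 0.177 rad s⁻¹.
∠L(j0.177) = −90° − arctan(0.177/1.9) − arctan(0.177/2.3) ≈ -99.73°
PM = 180° + (-99.73°) = 80.27°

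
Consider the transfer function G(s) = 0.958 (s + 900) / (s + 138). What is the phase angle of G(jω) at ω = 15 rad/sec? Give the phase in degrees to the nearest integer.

-5°

∠(j15 + 900) = arctan(15/900) = 0.95°
∠(j15 + 138) = arctan(15/138) = 6.20°
∠G(j15) = 0.95° − 6.20° = -5.25°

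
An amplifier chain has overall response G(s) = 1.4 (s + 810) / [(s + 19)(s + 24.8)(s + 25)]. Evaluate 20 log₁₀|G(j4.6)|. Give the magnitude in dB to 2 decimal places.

-20.87 dB

|j4.6 + 810| = √(4.6² + 810²) = 810
|j4.6 + 19| = √(4.6² + 19²) = 19.55
|j4.6 + 24.8| = √(4.6² + 24.8²) = 25.22
|j4.6 + 25| = √(4.6² + 25²) = 25.42
|G(j4.6)| = 1.4 × 810 / (19.55 × 25.22 × 25.42) = 0.090475
20 log₁₀(0.090475) = -20.869 dB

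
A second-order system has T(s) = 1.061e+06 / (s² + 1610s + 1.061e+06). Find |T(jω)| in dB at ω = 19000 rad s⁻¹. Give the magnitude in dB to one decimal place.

-50.6 dB

|(j19000)² + 1610(j19000) + 1.061e+06| = |-3.5994e+08 + j3.059e+07| = 3.612e+08
|T(j19000)| = 1.061e+06 / 3.612e+08 = 0.0029371
20 log₁₀(0.0029371) = -50.64 dB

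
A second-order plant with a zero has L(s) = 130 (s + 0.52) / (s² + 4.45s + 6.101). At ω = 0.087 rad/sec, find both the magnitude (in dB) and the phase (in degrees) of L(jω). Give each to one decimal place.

|j0.087 + 0.52| = √(0.087² + 0.52²) = 0.5272
|(j0.087)² + 4.45(j0.087) + 6.101| = |6.0934 + j0.38715| = 6.106
|L(j0.087)| = 130 × 0.5272 / 6.106 = 11.225
20 log₁₀(11.225) = 21.00 dB
∠(j0.087 + 0.52) = arctan(0.087/0.52) = 9.50°
∠[(j0.087)² + 4.45(j0.087) + 6.101] = ∠[6.0934 + j0.38715] = 3.64°
∠L(j0.087) = 9.50° − 3.64° = 5.86°

|L| = 21.0 dB, ∠L = 5.9°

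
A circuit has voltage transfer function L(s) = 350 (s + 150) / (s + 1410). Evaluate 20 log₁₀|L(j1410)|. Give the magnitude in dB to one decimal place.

47.9 dB

|j1410 + 150| = √(1410² + 150²) = 1418
|j1410 + 1410| = √(1410² + 1410²) = 1994
|L(j1410)| = 350 × 1418 / 1994 = 248.88
20 log₁₀(248.88) = 47.92 dB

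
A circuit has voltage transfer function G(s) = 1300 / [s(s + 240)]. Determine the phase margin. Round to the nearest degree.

Gain crossover: |G(jω)| = 1 at ω ≈ 5.42 rad/sec.
∠G(j5.42) = −90° − arctan(5.42/240) ≈ -91.29°
PM = 180° + (-91.29°) = 88.71°

89 deg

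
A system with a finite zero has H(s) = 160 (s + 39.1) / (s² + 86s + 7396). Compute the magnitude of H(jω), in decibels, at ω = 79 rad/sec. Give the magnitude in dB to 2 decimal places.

|j79 + 39.1| = √(79² + 39.1²) = 88.15
|(j79)² + 86(j79) + 7396| = |1155 + j6794| = 6891
|H(j79)| = 160 × 88.15 / 6891 = 2.0465
20 log₁₀(2.0465) = 6.220 dB

6.22 dB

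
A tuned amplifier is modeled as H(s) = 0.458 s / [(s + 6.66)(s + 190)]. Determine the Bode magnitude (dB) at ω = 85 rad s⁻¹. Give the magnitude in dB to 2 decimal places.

-53.18 dB

|j85| = 85
|j85 + 6.66| = √(85² + 6.66²) = 85.26
|j85 + 190| = √(85² + 190²) = 208.1
|H(j85)| = 0.458 × 85 / (85.26 × 208.1) = 0.0021936
20 log₁₀(0.0021936) = -53.177 dB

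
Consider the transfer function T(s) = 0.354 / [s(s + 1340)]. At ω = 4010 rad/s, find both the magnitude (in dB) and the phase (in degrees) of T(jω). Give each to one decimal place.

|j4010 + 1340| = √(4010² + 1340²) = 4228
|j4010| = 4010
|T(j4010)| = 0.354 / (4228 × 4010) = 2.088e-08
20 log₁₀(2.088e-08) = -153.61 dB
∠(j4010 + 1340) = arctan(4010/1340) = 71.52°
∠(j4010) = 90.00°
∠T(j4010) = − (71.52° + 90.00°) = -161.52°

|T| = -153.6 dB, ∠T = -161.5°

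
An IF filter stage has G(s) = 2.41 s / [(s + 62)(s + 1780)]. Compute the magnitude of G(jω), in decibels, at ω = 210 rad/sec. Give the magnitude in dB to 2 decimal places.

|j210| = 210
|j210 + 62| = √(210² + 62²) = 219
|j210 + 1780| = √(210² + 1780²) = 1792
|G(j210)| = 2.41 × 210 / (219 × 1792) = 0.0012896
20 log₁₀(0.0012896) = -57.791 dB

-57.79 dB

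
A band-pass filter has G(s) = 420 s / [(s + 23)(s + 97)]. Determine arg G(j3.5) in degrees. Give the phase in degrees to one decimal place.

∠(j3.5) = 90.00°
∠(j3.5 + 23) = arctan(3.5/23) = 8.65°
∠(j3.5 + 97) = arctan(3.5/97) = 2.07°
∠G(j3.5) = 90.00° − (8.65° + 2.07°) = 79.28°

79.3°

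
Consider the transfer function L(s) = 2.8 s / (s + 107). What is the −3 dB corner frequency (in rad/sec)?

For a single-pole high-pass, the −3 dB point is at the pole: ω = 107 rad/sec.

107 rad/sec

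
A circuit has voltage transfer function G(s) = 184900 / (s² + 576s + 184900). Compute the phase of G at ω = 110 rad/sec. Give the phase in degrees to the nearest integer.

-20°

∠[(j110)² + 576(j110) + 184900] = ∠[1.728e+05 + j63360] = 20.14°
∠G(j110) = −20.14° = -20.14°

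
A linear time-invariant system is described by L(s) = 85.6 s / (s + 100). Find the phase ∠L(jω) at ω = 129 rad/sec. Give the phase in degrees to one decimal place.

∠(j129) = 90.00°
∠(j129 + 100) = arctan(129/100) = 52.22°
∠L(j129) = 90.00° − 52.22° = 37.78°

37.8 deg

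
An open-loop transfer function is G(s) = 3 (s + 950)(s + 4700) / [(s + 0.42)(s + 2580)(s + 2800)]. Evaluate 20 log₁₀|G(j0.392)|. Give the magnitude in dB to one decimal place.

10.2 dB

|j0.392 + 950| = √(0.392² + 950²) = 950
|j0.392 + 4700| = √(0.392² + 4700²) = 4700
|j0.392 + 0.42| = √(0.392² + 0.42²) = 0.5745
|j0.392 + 2580| = √(0.392² + 2580²) = 2580
|j0.392 + 2800| = √(0.392² + 2800²) = 2800
|G(j0.392)| = 3 × 950 × 4700 / (0.5745 × 2580 × 2800) = 3.2275
20 log₁₀(3.2275) = 10.18 dB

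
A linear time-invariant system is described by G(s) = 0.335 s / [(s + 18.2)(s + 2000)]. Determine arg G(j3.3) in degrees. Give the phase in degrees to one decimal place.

∠(j3.3) = 90.00°
∠(j3.3 + 18.2) = arctan(3.3/18.2) = 10.28°
∠(j3.3 + 2000) = arctan(3.3/2000) = 0.09°
∠G(j3.3) = 90.00° − (10.28° + 0.09°) = 79.63°

79.6°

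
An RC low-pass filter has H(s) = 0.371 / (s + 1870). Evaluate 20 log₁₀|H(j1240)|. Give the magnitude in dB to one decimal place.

-75.6 dB

|j1240 + 1870| = √(1240² + 1870²) = 2244
|H(j1240)| = 0.371 / 2244 = 0.00016535
20 log₁₀(0.00016535) = -75.63 dB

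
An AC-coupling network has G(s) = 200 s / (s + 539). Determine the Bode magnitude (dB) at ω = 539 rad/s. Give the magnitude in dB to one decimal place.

|j539| = 539
|j539 + 539| = √(539² + 539²) = 762.3
|G(j539)| = 200 × 539 / 762.3 = 141.42
20 log₁₀(141.42) = 43.01 dB

43.0 dB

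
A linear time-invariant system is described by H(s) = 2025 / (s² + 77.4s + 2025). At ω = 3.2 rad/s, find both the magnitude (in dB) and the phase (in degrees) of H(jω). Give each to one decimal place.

|(j3.2)² + 77.4(j3.2) + 2025| = |2014.8 + j247.68| = 2030
|H(j3.2)| = 2025 / 2030 = 0.99757
20 log₁₀(0.99757) = -0.02 dB
∠[(j3.2)² + 77.4(j3.2) + 2025] = ∠[2014.8 + j247.68] = 7.01°
∠H(j3.2) = −7.01° = -7.01°

|H| = -0.0 dB, ∠H = -7.0°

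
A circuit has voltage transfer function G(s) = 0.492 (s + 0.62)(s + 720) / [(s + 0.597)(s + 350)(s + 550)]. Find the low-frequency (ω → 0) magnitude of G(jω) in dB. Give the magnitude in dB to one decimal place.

-54.4 dB

G(0) = 0.492 × 0.62 × 720 / (0.597 × 350 × 550) = 0.0019111
20 log₁₀(0.0019111) = -54.37 dB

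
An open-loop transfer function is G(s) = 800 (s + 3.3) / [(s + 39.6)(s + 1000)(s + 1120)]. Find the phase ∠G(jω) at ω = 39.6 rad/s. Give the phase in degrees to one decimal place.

∠(j39.6 + 3.3) = arctan(39.6/3.3) = 85.24°
∠(j39.6 + 39.6) = arctan(39.6/39.6) = 45.00°
∠(j39.6 + 1000) = arctan(39.6/1000) = 2.27°
∠(j39.6 + 1120) = arctan(39.6/1120) = 2.02°
∠G(j39.6) = 85.24° − (45.00° + 2.27° + 2.02°) = 35.94°

35.9 deg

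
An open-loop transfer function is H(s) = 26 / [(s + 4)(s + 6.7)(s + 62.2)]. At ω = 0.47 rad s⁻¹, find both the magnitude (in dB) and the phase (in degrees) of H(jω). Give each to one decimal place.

|j0.47 + 4| = √(0.47² + 4²) = 4.028
|j0.47 + 6.7| = √(0.47² + 6.7²) = 6.716
|j0.47 + 62.2| = √(0.47² + 62.2²) = 62.2
|H(j0.47)| = 26 / (4.028 × 6.716 × 62.2) = 0.015452
20 log₁₀(0.015452) = -36.22 dB
∠(j0.47 + 4) = arctan(0.47/4) = 6.70°
∠(j0.47 + 6.7) = arctan(0.47/6.7) = 4.01°
∠(j0.47 + 62.2) = arctan(0.47/62.2) = 0.43°
∠H(j0.47) = − (6.70° + 4.01° + 0.43°) = -11.15°

|H| = -36.2 dB, ∠H = -11.1°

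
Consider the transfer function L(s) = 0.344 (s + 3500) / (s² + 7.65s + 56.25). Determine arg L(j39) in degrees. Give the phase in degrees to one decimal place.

-167.8°

∠(j39 + 3500) = arctan(39/3500) = 0.64°
∠[(j39)² + 7.65(j39) + 56.25] = ∠[-1464.8 + j298.35] = 168.49°
∠L(j39) = 0.64° − 168.49° = -167.85°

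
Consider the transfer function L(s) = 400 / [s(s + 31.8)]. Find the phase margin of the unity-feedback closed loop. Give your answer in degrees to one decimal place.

69.7°

Gain crossover: |L(jω)| = 1 at ω ≈ 11.8 rad s⁻¹.
∠L(j11.8) = −90° − arctan(11.8/31.8) ≈ -110.35°
PM = 180° + (-110.35°) = 69.65°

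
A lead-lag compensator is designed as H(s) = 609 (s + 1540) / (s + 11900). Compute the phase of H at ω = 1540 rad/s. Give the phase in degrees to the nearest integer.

38°

∠(j1540 + 1540) = arctan(1540/1540) = 45.00°
∠(j1540 + 11900) = arctan(1540/11900) = 7.37°
∠H(j1540) = 45.00° − 7.37° = 37.63°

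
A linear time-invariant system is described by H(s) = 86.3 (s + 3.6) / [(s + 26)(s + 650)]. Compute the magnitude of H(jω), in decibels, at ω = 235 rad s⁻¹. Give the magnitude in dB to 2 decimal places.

|j235 + 3.6| = √(235² + 3.6²) = 235
|j235 + 26| = √(235² + 26²) = 236.4
|j235 + 650| = √(235² + 650²) = 691.2
|H(j235)| = 86.3 × 235 / (236.4 × 691.2) = 0.12412
20 log₁₀(0.12412) = -18.123 dB

-18.12 dB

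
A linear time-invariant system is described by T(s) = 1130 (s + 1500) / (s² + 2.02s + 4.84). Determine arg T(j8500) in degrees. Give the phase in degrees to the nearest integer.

-100 deg

∠(j8500 + 1500) = arctan(8500/1500) = 79.99°
∠[(j8500)² + 2.02(j8500) + 4.84] = ∠[-7.225e+07 + j17170] = 179.99°
∠T(j8500) = 79.99° − 179.99° = -99.99°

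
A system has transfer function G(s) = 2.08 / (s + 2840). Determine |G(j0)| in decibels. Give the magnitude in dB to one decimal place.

-62.7 dB

G(0) = 2.08 / 2840 = 0.00073239
20 log₁₀(0.00073239) = -62.71 dB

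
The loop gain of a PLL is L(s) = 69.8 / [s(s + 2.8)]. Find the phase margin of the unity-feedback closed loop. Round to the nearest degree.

Gain crossover: |L(jω)| = 1 at ω ≈ 8.12 rad/sec.
∠L(j8.12) = −90° − arctan(8.12/2.8) ≈ -160.98°
PM = 180° + (-160.98°) = 19.02°

19 deg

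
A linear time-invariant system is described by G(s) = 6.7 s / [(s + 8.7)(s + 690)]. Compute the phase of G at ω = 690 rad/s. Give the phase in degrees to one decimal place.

∠(j690) = 90.00°
∠(j690 + 8.7) = arctan(690/8.7) = 89.28°
∠(j690 + 690) = arctan(690/690) = 45.00°
∠G(j690) = 90.00° − (89.28° + 45.00°) = -44.28°

-44.3 deg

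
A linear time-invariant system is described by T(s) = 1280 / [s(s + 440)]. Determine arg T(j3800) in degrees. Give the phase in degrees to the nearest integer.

∠(j3800 + 440) = arctan(3800/440) = 83.40°
∠(j3800) = 90.00°
∠T(j3800) = − (83.40° + 90.00°) = -173.40°

-173 deg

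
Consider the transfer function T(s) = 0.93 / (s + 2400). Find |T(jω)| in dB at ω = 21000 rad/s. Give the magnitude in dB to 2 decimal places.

-87.13 dB

|j21000 + 2400| = √(21000² + 2400²) = 2.114e+04
|T(j21000)| = 0.93 / 2.114e+04 = 4.3999e-05
20 log₁₀(4.3999e-05) = -87.131 dB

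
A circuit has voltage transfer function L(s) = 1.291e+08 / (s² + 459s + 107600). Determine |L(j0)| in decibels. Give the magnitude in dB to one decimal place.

L(0) = 1.291e+08 / 107600 = 1199.8
20 log₁₀(1199.8) = 61.58 dB

61.6 dB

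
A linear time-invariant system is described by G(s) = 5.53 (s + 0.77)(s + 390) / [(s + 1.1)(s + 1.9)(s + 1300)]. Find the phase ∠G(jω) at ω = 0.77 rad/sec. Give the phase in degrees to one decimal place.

-12.0°

∠(j0.77 + 0.77) = arctan(0.77/0.77) = 45.00°
∠(j0.77 + 390) = arctan(0.77/390) = 0.11°
∠(j0.77 + 1.1) = arctan(0.77/1.1) = 34.99°
∠(j0.77 + 1.9) = arctan(0.77/1.9) = 22.06°
∠(j0.77 + 1300) = arctan(0.77/1300) = 0.03°
∠G(j0.77) = 45.00° + 0.11° − (34.99° + 22.06° + 0.03°) = -11.97°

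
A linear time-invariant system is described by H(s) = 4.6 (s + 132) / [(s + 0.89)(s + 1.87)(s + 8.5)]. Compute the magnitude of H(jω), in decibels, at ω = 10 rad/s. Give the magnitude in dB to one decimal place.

-6.9 dB

|j10 + 132| = √(10² + 132²) = 132.4
|j10 + 0.89| = √(10² + 0.89²) = 10.04
|j10 + 1.87| = √(10² + 1.87²) = 10.17
|j10 + 8.5| = √(10² + 8.5²) = 13.12
|H(j10)| = 4.6 × 132.4 / (10.04 × 10.17 × 13.12) = 0.45427
20 log₁₀(0.45427) = -6.85 dB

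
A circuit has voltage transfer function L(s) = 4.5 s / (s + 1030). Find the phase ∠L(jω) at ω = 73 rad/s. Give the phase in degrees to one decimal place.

∠(j73) = 90.00°
∠(j73 + 1030) = arctan(73/1030) = 4.05°
∠L(j73) = 90.00° − 4.05° = 85.95°

85.9°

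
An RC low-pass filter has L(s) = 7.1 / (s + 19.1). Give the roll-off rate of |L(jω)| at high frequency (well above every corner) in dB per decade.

With 0 zeros and 1 pole, the high-frequency asymptotic slope is 20 × (0 − 1) = -20 dB/decade.

-20 dB/decade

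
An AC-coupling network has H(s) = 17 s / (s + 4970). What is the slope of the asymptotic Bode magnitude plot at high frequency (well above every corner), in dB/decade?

0 dB/decade

With 1 zero and 1 pole, the high-frequency asymptotic slope is 20 × (1 − 1) = 0 dB/decade.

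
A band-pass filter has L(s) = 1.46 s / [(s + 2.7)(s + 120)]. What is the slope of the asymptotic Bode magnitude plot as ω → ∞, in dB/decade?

With 1 zero and 2 poles, the high-frequency asymptotic slope is 20 × (1 − 2) = -20 dB/decade.

-20 dB/decade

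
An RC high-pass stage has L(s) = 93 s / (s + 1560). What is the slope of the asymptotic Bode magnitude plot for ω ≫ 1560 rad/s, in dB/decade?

With 1 zero and 1 pole, the high-frequency asymptotic slope is 20 × (1 − 1) = 0 dB/decade.

0 dB/decade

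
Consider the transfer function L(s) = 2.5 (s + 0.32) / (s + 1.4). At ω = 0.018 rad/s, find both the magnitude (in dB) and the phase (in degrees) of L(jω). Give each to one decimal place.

|L| = -4.8 dB, ∠L = 2.5 deg

|j0.018 + 0.32| = √(0.018² + 0.32²) = 0.3205
|j0.018 + 1.4| = √(0.018² + 1.4²) = 1.4
|L(j0.018)| = 2.5 × 0.3205 / 1.4 = 0.57228
20 log₁₀(0.57228) = -4.85 dB
∠(j0.018 + 0.32) = arctan(0.018/0.32) = 3.22°
∠(j0.018 + 1.4) = arctan(0.018/1.4) = 0.74°
∠L(j0.018) = 3.22° − 0.74° = 2.48°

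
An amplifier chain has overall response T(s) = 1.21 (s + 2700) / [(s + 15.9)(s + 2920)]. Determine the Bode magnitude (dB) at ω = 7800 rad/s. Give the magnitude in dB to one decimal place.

|j7800 + 2700| = √(7800² + 2700²) = 8254
|j7800 + 15.9| = √(7800² + 15.9²) = 7800
|j7800 + 2920| = √(7800² + 2920²) = 8329
|T(j7800)| = 1.21 × 8254 / (7800 × 8329) = 0.00015374
20 log₁₀(0.00015374) = -76.26 dB

-76.3 dB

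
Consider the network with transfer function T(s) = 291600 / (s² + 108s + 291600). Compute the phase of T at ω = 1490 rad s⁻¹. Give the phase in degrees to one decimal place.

∠[(j1490)² + 108(j1490) + 291600] = ∠[-1.9285e+06 + j1.6092e+05] = 175.23°
∠T(j1490) = −175.23° = -175.23°

-175.2 deg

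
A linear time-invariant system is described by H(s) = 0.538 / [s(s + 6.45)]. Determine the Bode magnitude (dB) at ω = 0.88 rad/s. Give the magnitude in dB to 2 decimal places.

|j0.88 + 6.45| = √(0.88² + 6.45²) = 6.51
|j0.88| = 0.88
|H(j0.88)| = 0.538 / (6.51 × 0.88) = 0.093915
20 log₁₀(0.093915) = -20.545 dB

-20.55 dB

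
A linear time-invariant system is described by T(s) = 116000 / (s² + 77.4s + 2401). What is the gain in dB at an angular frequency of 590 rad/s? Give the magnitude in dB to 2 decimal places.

-9.56 dB

|(j590)² + 77.4(j590) + 2401| = |-3.457e+05 + j45666| = 3.487e+05
|T(j590)| = 116000 / 3.487e+05 = 0.33266
20 log₁₀(0.33266) = -9.560 dB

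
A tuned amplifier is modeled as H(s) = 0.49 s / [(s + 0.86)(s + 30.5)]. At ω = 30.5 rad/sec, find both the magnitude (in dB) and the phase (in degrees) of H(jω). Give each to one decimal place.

|H| = -38.9 dB, ∠H = -43.4°

|j30.5| = 30.5
|j30.5 + 0.86| = √(30.5² + 0.86²) = 30.51
|j30.5 + 30.5| = √(30.5² + 30.5²) = 43.13
|H(j30.5)| = 0.49 × 30.5 / (30.51 × 43.13) = 0.011356
20 log₁₀(0.011356) = -38.90 dB
∠(j30.5) = 90.00°
∠(j30.5 + 0.86) = arctan(30.5/0.86) = 88.38°
∠(j30.5 + 30.5) = arctan(30.5/30.5) = 45.00°
∠H(j30.5) = 90.00° − (88.38° + 45.00°) = -43.38°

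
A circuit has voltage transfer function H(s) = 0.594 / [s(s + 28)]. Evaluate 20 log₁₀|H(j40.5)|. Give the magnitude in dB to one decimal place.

-70.5 dB

|j40.5 + 28| = √(40.5² + 28²) = 49.24
|j40.5| = 40.5
|H(j40.5)| = 0.594 / (49.24 × 40.5) = 0.00029788
20 log₁₀(0.00029788) = -70.52 dB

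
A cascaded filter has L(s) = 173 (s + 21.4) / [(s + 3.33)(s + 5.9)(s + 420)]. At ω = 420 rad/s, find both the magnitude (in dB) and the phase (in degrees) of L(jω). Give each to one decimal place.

|L| = -63.2 dB, ∠L = -136.7°

|j420 + 21.4| = √(420² + 21.4²) = 420.5
|j420 + 3.33| = √(420² + 3.33²) = 420
|j420 + 5.9| = √(420² + 5.9²) = 420
|j420 + 420| = √(420² + 420²) = 594
|L(j420)| = 173 × 420.5 / (420 × 420 × 594) = 0.00069429
20 log₁₀(0.00069429) = -63.17 dB
∠(j420 + 21.4) = arctan(420/21.4) = 87.08°
∠(j420 + 3.33) = arctan(420/3.33) = 89.55°
∠(j420 + 5.9) = arctan(420/5.9) = 89.20°
∠(j420 + 420) = arctan(420/420) = 45.00°
∠L(j420) = 87.08° − (89.55° + 89.20° + 45.00°) = -136.66°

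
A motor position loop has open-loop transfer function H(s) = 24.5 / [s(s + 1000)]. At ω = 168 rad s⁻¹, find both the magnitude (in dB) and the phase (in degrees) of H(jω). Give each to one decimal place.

|j168 + 1000| = √(168² + 1000²) = 1014
|j168| = 168
|H(j168)| = 24.5 / (1014 × 168) = 0.00014382
20 log₁₀(0.00014382) = -76.84 dB
∠(j168 + 1000) = arctan(168/1000) = 9.54°
∠(j168) = 90.00°
∠H(j168) = − (9.54° + 90.00°) = -99.54°

|H| = -76.8 dB, ∠H = -99.5°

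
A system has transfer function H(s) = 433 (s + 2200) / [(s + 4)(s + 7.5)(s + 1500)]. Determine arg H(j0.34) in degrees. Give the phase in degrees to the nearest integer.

∠(j0.34 + 2200) = arctan(0.34/2200) = 0.01°
∠(j0.34 + 4) = arctan(0.34/4) = 4.86°
∠(j0.34 + 7.5) = arctan(0.34/7.5) = 2.60°
∠(j0.34 + 1500) = arctan(0.34/1500) = 0.01°
∠H(j0.34) = 0.01° − (4.86° + 2.60° + 0.01°) = -7.46°

-7°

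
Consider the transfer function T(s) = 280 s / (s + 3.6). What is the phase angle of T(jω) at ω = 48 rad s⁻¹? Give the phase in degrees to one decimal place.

∠(j48) = 90.00°
∠(j48 + 3.6) = arctan(48/3.6) = 85.71°
∠T(j48) = 90.00° − 85.71° = 4.29°

4.3°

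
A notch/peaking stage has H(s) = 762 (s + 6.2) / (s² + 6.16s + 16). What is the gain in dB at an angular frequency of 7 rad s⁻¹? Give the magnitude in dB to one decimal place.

42.4 dB

|j7 + 6.2| = √(7² + 6.2²) = 9.351
|(j7)² + 6.16(j7) + 16| = |-33 + j43.12| = 54.3
|H(j7)| = 762 × 9.351 / 54.3 = 131.23
20 log₁₀(131.23) = 42.36 dB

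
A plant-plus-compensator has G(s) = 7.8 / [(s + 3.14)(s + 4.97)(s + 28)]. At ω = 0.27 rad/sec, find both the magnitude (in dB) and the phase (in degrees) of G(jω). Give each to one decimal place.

|G| = -35.0 dB, ∠G = -8.6°

|j0.27 + 3.14| = √(0.27² + 3.14²) = 3.152
|j0.27 + 4.97| = √(0.27² + 4.97²) = 4.977
|j0.27 + 28| = √(0.27² + 28²) = 28
|G(j0.27)| = 7.8 / (3.152 × 4.977 × 28) = 0.017758
20 log₁₀(0.017758) = -35.01 dB
∠(j0.27 + 3.14) = arctan(0.27/3.14) = 4.91°
∠(j0.27 + 4.97) = arctan(0.27/4.97) = 3.11°
∠(j0.27 + 28) = arctan(0.27/28) = 0.55°
∠G(j0.27) = − (4.91° + 3.11° + 0.55°) = -8.58°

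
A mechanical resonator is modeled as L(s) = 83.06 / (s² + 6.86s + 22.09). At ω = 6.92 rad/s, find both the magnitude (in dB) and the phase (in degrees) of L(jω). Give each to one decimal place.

|(j6.92)² + 6.86(j6.92) + 22.09| = |-25.796 + j47.471| = 54.03
|L(j6.92)| = 83.06 / 54.03 = 1.5374
20 log₁₀(1.5374) = 3.74 dB
∠[(j6.92)² + 6.86(j6.92) + 22.09] = ∠[-25.796 + j47.471] = 118.52°
∠L(j6.92) = −118.52° = -118.52°

|L| = 3.7 dB, ∠L = -118.5°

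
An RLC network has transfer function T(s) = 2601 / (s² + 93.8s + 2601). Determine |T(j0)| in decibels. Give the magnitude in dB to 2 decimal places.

T(0) = 2601 / 2601 = 1
20 log₁₀(1) = 0.000 dB

0.00 dB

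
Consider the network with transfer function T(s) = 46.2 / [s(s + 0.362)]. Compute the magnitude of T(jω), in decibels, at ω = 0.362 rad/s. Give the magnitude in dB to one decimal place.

47.9 dB

|j0.362 + 0.362| = √(0.362² + 0.362²) = 0.5119
|j0.362| = 0.362
|T(j0.362)| = 46.2 / (0.5119 × 0.362) = 249.29
20 log₁₀(249.29) = 47.93 dB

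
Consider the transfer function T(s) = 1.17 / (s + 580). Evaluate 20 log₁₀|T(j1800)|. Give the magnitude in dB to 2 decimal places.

-64.17 dB

|j1800 + 580| = √(1800² + 580²) = 1891
|T(j1800)| = 1.17 / 1891 = 0.00061868
20 log₁₀(0.00061868) = -64.171 dB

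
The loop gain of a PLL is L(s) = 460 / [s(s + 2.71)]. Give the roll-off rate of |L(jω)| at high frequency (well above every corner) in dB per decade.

With 0 zeros and 2 poles, the high-frequency asymptotic slope is 20 × (0 − 2) = -40 dB/decade.

-40 dB/decade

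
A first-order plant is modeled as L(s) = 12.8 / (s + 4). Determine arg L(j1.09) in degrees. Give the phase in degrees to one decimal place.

∠(j1.09 + 4) = arctan(1.09/4) = 15.24°
∠L(j1.09) = −15.24° = -15.24°

-15.2°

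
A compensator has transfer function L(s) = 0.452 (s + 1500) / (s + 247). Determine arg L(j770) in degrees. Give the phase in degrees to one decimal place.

-45.0°

∠(j770 + 1500) = arctan(770/1500) = 27.17°
∠(j770 + 247) = arctan(770/247) = 72.21°
∠L(j770) = 27.17° − 72.21° = -45.04°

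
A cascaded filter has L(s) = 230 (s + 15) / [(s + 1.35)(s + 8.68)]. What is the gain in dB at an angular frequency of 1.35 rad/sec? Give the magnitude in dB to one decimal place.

|j1.35 + 15| = √(1.35² + 15²) = 15.06
|j1.35 + 1.35| = √(1.35² + 1.35²) = 1.909
|j1.35 + 8.68| = √(1.35² + 8.68²) = 8.784
|L(j1.35)| = 230 × 15.06 / (1.909 × 8.784) = 206.54
20 log₁₀(206.54) = 46.30 dB

46.3 dB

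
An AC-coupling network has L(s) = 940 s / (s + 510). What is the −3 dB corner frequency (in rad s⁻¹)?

For a single-pole high-pass, the −3 dB point is at the pole: ω = 510 rad s⁻¹.

510 rad s⁻¹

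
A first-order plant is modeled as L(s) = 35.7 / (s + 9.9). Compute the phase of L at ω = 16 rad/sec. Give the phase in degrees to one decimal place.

∠(j16 + 9.9) = arctan(16/9.9) = 58.25°
∠L(j16) = −58.25° = -58.25°

-58.3 deg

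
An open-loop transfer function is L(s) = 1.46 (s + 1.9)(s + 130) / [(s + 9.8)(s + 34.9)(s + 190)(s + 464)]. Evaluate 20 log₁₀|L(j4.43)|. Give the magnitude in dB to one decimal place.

-91.2 dB

|j4.43 + 1.9| = √(4.43² + 1.9²) = 4.82
|j4.43 + 130| = √(4.43² + 130²) = 130.1
|j4.43 + 9.8| = √(4.43² + 9.8²) = 10.75
|j4.43 + 34.9| = √(4.43² + 34.9²) = 35.18
|j4.43 + 190| = √(4.43² + 190²) = 190.1
|j4.43 + 464| = √(4.43² + 464²) = 464
|L(j4.43)| = 1.46 × 4.82 × 130.1 / (10.75 × 35.18 × 190.1 × 464) = 2.7435e-05
20 log₁₀(2.7435e-05) = -91.23 dB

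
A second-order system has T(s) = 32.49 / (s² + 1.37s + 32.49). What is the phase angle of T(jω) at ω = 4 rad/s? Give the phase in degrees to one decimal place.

-18.4°

∠[(j4)² + 1.37(j4) + 32.49] = ∠[16.49 + j5.48] = 18.38°
∠T(j4) = −18.38° = -18.38°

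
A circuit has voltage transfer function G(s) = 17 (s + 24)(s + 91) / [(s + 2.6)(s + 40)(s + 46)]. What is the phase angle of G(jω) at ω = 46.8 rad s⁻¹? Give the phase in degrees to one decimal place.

∠(j46.8 + 24) = arctan(46.8/24) = 62.85°
∠(j46.8 + 91) = arctan(46.8/91) = 27.22°
∠(j46.8 + 2.6) = arctan(46.8/2.6) = 86.82°
∠(j46.8 + 40) = arctan(46.8/40) = 49.48°
∠(j46.8 + 46) = arctan(46.8/46) = 45.49°
∠G(j46.8) = 62.85° + 27.22° − (86.82° + 49.48° + 45.49°) = -91.73°

-91.7°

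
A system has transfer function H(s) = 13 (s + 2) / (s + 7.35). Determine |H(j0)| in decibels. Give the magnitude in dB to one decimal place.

H(0) = 13 × 2 / 7.35 = 3.5374
20 log₁₀(3.5374) = 10.97 dB

11.0 dB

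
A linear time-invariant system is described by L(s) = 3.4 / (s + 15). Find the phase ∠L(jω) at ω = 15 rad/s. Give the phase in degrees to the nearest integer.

∠(j15 + 15) = arctan(15/15) = 45.00°
∠L(j15) = −45.00° = -45.00°

-45 deg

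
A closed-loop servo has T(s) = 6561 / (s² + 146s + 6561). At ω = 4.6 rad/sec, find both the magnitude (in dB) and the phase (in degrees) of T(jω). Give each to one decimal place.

|T| = -0.0 dB, ∠T = -5.9 deg

|(j4.6)² + 146(j4.6) + 6561| = |6539.8 + j671.6| = 6574
|T(j4.6)| = 6561 / 6574 = 0.99799
20 log₁₀(0.99799) = -0.02 dB
∠[(j4.6)² + 146(j4.6) + 6561] = ∠[6539.8 + j671.6] = 5.86°
∠T(j4.6) = −5.86° = -5.86°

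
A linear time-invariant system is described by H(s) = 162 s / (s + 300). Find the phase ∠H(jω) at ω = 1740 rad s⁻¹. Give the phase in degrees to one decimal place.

9.8°

∠(j1740) = 90.00°
∠(j1740 + 300) = arctan(1740/300) = 80.22°
∠H(j1740) = 90.00° − 80.22° = 9.78°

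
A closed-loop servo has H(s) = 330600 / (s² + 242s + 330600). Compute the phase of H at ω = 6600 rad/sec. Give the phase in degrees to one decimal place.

∠[(j6600)² + 242(j6600) + 330600] = ∠[-4.3229e+07 + j1.5972e+06] = 177.88°
∠H(j6600) = −177.88° = -177.88°

-177.9°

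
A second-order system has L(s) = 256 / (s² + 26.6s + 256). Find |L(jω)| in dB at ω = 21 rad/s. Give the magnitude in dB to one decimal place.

|(j21)² + 26.6(j21) + 256| = |-185 + j558.6| = 588.4
|L(j21)| = 256 / 588.4 = 0.43505
20 log₁₀(0.43505) = -7.23 dB

-7.2 dB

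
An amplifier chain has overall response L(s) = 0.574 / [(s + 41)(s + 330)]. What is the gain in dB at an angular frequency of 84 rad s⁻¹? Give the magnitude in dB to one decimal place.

|j84 + 41| = √(84² + 41²) = 93.47
|j84 + 330| = √(84² + 330²) = 340.5
|L(j84)| = 0.574 / (93.47 × 340.5) = 1.8034e-05
20 log₁₀(1.8034e-05) = -94.88 dB

-94.9 dB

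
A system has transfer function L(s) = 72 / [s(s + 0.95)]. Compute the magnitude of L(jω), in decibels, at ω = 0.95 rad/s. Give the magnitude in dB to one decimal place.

|j0.95 + 0.95| = √(0.95² + 0.95²) = 1.344
|j0.95| = 0.95
|L(j0.95)| = 72 / (1.344 × 0.95) = 56.412
20 log₁₀(56.412) = 35.03 dB

35.0 dB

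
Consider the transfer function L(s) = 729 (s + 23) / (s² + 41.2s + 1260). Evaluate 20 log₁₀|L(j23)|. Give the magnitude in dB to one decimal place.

25.9 dB

|j23 + 23| = √(23² + 23²) = 32.53
|(j23)² + 41.2(j23) + 1260| = |731 + j947.6| = 1197
|L(j23)| = 729 × 32.53 / 1197 = 19.813
20 log₁₀(19.813) = 25.94 dB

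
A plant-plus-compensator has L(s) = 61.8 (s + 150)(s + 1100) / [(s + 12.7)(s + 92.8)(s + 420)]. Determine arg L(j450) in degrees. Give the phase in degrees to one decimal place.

-119.9°

∠(j450 + 150) = arctan(450/150) = 71.57°
∠(j450 + 1100) = arctan(450/1100) = 22.25°
∠(j450 + 12.7) = arctan(450/12.7) = 88.38°
∠(j450 + 92.8) = arctan(450/92.8) = 78.35°
∠(j450 + 420) = arctan(450/420) = 46.97°
∠L(j450) = 71.57° + 22.25° − (88.38° + 78.35° + 46.97°) = -119.89°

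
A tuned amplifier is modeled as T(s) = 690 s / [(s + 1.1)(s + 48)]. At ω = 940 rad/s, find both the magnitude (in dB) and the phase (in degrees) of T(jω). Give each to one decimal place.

|T| = -2.7 dB, ∠T = -87.0°

|j940| = 940
|j940 + 1.1| = √(940² + 1.1²) = 940
|j940 + 48| = √(940² + 48²) = 941.2
|T(j940)| = 690 × 940 / (940 × 941.2) = 0.73309
20 log₁₀(0.73309) = -2.70 dB
∠(j940) = 90.00°
∠(j940 + 1.1) = arctan(940/1.1) = 89.93°
∠(j940 + 48) = arctan(940/48) = 87.08°
∠T(j940) = 90.00° − (89.93° + 87.08°) = -87.01°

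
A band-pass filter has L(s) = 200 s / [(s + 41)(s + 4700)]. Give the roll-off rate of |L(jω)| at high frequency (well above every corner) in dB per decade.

With 1 zero and 2 poles, the high-frequency asymptotic slope is 20 × (1 − 2) = -20 dB/decade.

-20 dB/decade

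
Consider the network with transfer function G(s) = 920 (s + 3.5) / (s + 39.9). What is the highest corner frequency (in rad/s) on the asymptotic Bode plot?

39.9 rad/s

Break frequencies occur at each pole and zero magnitude: 3.5 rad/s, 39.9 rad/s.
The highest is 39.9 rad/s.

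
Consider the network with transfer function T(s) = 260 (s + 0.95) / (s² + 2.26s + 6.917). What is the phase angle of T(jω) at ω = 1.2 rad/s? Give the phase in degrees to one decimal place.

25.3°

∠(j1.2 + 0.95) = arctan(1.2/0.95) = 51.63°
∠[(j1.2)² + 2.26(j1.2) + 6.917] = ∠[5.477 + j2.712] = 26.34°
∠T(j1.2) = 51.63° − 26.34° = 25.29°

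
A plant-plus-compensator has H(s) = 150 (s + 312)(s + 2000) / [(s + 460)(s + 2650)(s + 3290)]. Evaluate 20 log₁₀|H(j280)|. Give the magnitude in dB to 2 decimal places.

|j280 + 312| = √(280² + 312²) = 419.2
|j280 + 2000| = √(280² + 2000²) = 2020
|j280 + 460| = √(280² + 460²) = 538.5
|j280 + 2650| = √(280² + 2650²) = 2665
|j280 + 3290| = √(280² + 3290²) = 3302
|H(j280)| = 150 × 419.2 × 2020 / (538.5 × 2665 × 3302) = 0.026801
20 log₁₀(0.026801) = -31.437 dB

-31.44 dB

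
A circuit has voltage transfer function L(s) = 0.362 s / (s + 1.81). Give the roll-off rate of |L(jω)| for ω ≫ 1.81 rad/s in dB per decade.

With 1 zero and 1 pole, the high-frequency asymptotic slope is 20 × (1 − 1) = 0 dB/decade.

0 dB/decade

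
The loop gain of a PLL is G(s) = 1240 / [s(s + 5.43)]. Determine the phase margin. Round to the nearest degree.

Gain crossover: |G(jω)| = 1 at ω ≈ 35 rad/s.
∠G(j35) = −90° − arctan(35/5.43) ≈ -171.18°
PM = 180° + (-171.18°) = 8.82°

9°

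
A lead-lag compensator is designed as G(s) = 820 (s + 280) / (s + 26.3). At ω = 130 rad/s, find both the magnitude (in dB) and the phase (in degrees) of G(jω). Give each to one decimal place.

|j130 + 280| = √(130² + 280²) = 308.7
|j130 + 26.3| = √(130² + 26.3²) = 132.6
|G(j130)| = 820 × 308.7 / 132.6 = 1908.6
20 log₁₀(1908.6) = 65.61 dB
∠(j130 + 280) = arctan(130/280) = 24.90°
∠(j130 + 26.3) = arctan(130/26.3) = 78.56°
∠G(j130) = 24.90° − 78.56° = -53.66°

|G| = 65.6 dB, ∠G = -53.7 deg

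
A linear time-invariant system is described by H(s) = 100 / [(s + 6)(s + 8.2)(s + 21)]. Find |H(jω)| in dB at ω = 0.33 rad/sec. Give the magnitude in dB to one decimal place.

-20.3 dB

|j0.33 + 6| = √(0.33² + 6²) = 6.009
|j0.33 + 8.2| = √(0.33² + 8.2²) = 8.207
|j0.33 + 21| = √(0.33² + 21²) = 21
|H(j0.33)| = 100 / (6.009 × 8.207 × 21) = 0.096551
20 log₁₀(0.096551) = -20.30 dB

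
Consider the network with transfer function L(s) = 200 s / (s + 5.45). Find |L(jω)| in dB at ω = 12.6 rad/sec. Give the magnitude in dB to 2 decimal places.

45.28 dB

|j12.6| = 12.6
|j12.6 + 5.45| = √(12.6² + 5.45²) = 13.73
|L(j12.6)| = 200 × 12.6 / 13.73 = 183.56
20 log₁₀(183.56) = 45.276 dB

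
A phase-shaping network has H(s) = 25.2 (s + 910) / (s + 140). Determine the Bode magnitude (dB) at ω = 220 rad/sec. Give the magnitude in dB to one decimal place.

|j220 + 910| = √(220² + 910²) = 936.2
|j220 + 140| = √(220² + 140²) = 260.8
|H(j220)| = 25.2 × 936.2 / 260.8 = 90.474
20 log₁₀(90.474) = 39.13 dB

39.1 dB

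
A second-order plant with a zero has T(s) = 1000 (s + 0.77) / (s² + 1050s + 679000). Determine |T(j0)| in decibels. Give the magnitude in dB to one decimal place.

-58.9 dB

T(0) = 1000 × 0.77 / 679000 = 0.001134
20 log₁₀(0.001134) = -58.91 dB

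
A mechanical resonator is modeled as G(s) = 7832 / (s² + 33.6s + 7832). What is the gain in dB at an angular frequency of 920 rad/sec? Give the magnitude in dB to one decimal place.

|(j920)² + 33.6(j920) + 7832| = |-8.3857e+05 + j30912| = 8.391e+05
|G(j920)| = 7832 / 8.391e+05 = 0.0093334
20 log₁₀(0.0093334) = -40.60 dB

-40.6 dB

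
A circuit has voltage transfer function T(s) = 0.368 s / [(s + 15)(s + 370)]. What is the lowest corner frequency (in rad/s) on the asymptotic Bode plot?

15 rad/s

Break frequencies occur at each pole and zero magnitude: 15 rad/s, 370 rad/s.
The lowest is 15 rad/s.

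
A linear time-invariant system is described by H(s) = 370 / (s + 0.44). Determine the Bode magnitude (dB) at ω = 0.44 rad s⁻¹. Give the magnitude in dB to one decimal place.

55.5 dB

|j0.44 + 0.44| = √(0.44² + 0.44²) = 0.6223
|H(j0.44)| = 370 / 0.6223 = 594.61
20 log₁₀(594.61) = 55.48 dB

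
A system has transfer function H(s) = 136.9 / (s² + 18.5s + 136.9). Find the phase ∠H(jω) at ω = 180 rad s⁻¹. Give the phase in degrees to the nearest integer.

∠[(j180)² + 18.5(j180) + 136.9] = ∠[-32263 + j3330] = 174.11°
∠H(j180) = −174.11° = -174.11°

-174°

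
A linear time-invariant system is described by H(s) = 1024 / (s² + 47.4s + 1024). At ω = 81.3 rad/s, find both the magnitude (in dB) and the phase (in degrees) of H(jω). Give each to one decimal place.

|(j81.3)² + 47.4(j81.3) + 1024| = |-5585.7 + j3853.6| = 6786
|H(j81.3)| = 1024 / 6786 = 0.1509
20 log₁₀(0.1509) = -16.43 dB
∠[(j81.3)² + 47.4(j81.3) + 1024] = ∠[-5585.7 + j3853.6] = 145.40°
∠H(j81.3) = −145.40° = -145.40°

|H| = -16.4 dB, ∠H = -145.4°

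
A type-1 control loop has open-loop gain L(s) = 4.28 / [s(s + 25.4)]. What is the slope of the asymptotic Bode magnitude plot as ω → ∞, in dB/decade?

-40 dB/decade

With 0 zeros and 2 poles, the high-frequency asymptotic slope is 20 × (0 − 2) = -40 dB/decade.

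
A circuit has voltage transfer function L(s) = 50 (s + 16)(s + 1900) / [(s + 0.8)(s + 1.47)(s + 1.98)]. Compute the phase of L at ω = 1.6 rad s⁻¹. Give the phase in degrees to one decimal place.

-144.0 deg

∠(j1.6 + 16) = arctan(1.6/16) = 5.71°
∠(j1.6 + 1900) = arctan(1.6/1900) = 0.05°
∠(j1.6 + 0.8) = arctan(1.6/0.8) = 63.43°
∠(j1.6 + 1.47) = arctan(1.6/1.47) = 47.42°
∠(j1.6 + 1.98) = arctan(1.6/1.98) = 38.94°
∠L(j1.6) = 5.71° + 0.05° − (63.43° + 47.42° + 38.94°) = -144.04°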